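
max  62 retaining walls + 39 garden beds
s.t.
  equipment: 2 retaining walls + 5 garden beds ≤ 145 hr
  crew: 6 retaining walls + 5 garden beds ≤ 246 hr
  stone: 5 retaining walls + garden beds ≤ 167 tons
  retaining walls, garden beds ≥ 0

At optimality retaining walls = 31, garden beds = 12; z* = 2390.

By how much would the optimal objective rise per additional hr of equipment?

0

Check each constraint at x*: equipment 122/145 (slack 23); crew 246/246 (tight); stone 167/167 (tight).
By complementary slackness, y = 0 for the non-binding constraint.
Dual feasibility on the basic columns requires 6·y_crew + 5·y_stone = 62, 5·y_crew + 1·y_stone = 39.
This yields shadow prices y_crew = 7, y_stone = 4.
Shadow price of equipment = 0.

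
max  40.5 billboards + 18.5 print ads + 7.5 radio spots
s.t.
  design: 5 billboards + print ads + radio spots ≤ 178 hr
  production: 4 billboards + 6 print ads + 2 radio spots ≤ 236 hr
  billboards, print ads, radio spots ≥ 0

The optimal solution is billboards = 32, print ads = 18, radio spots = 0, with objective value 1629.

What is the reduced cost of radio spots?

-3

Both design and production are binding at x*.
From A_Bᵀ y = c: 5·y_design + 4·y_production = 40.5; 1·y_design + 6·y_production = 18.5.
Solving: y_design = 6.5, y_production = 2.
Reduced cost of radio spots: c₃ − yᵀa₃ = 7.5 − (6.5·1 + 2·2) = 7.5 − 10.5 = -3.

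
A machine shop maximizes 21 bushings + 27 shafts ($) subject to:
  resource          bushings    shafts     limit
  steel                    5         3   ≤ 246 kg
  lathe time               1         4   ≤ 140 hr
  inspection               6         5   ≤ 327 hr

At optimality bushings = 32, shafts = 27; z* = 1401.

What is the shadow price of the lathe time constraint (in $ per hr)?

3

Binding: lathe time and inspection. Non-binding: steel (5 unused).
Since steel is not tight, its dual is 0.
From A_Bᵀ y = c: 1·y_lathe time + 6·y_inspection = 21; 4·y_lathe time + 5·y_inspection = 27.
This yields shadow prices y_lathe time = 3, y_inspection = 3.
Shadow price of lathe time = 3.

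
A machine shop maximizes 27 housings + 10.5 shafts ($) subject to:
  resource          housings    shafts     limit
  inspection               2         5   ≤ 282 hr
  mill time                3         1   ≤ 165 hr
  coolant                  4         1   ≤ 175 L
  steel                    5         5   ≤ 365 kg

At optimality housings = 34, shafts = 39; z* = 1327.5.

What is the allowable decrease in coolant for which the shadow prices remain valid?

Binding constraints: coolant, steel. The basis is B = [[4,1],[5,5]] with det 15.
Per unit decrease in coolant, x* moves by d = (-0.3333, 0.3333).
The basis stays optimal until inspection becomes binding; allowable decrease = 19 L.

19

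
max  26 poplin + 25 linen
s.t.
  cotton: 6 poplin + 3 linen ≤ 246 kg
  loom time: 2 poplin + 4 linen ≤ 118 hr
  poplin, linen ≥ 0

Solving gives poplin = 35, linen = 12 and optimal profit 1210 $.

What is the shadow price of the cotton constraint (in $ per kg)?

3

Both cotton and loom time are binding at x*.
From A_Bᵀ y = c: 6·y_cotton + 2·y_loom time = 26; 3·y_cotton + 4·y_loom time = 25.
This yields shadow prices y_cotton = 3, y_loom time = 4.
Shadow price of cotton = 3.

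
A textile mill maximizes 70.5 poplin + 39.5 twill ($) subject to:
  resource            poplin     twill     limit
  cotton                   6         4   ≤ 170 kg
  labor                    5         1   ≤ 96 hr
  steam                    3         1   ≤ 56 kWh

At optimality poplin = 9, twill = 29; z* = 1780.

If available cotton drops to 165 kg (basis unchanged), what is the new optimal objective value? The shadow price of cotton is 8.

Δb = -5, so new z* = 1780 + (8)·(-5) = 1780 − 40 = 1740.

1740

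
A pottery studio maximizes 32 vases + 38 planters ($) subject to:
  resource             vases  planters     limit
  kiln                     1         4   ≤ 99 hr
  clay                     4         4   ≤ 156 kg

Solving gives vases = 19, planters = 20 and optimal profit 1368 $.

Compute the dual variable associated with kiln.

2

At the optimum: kiln uses 99 of 99 (binding); clay uses 156 of 156 (binding).
From A_Bᵀ y = c: 1·y_kiln + 4·y_clay = 32; 4·y_kiln + 4·y_clay = 38.
→ y_kiln = 2 and y_clay = 7.5.
Shadow price of kiln = 2.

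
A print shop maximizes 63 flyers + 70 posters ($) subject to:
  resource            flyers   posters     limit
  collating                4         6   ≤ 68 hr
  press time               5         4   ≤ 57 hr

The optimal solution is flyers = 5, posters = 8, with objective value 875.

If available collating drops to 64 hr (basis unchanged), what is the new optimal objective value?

847

Check each constraint at x*: collating 68/68 (tight); press time 57/57 (tight).
From A_Bᵀ y = c: 4·y_collating + 5·y_press time = 63; 6·y_collating + 4·y_press time = 70.
Solving: y_collating = 7, y_press time = 7.
Δz = y_collating·Δb = 7 × (-4) = -28, so new z* = 875 − 28 = 847.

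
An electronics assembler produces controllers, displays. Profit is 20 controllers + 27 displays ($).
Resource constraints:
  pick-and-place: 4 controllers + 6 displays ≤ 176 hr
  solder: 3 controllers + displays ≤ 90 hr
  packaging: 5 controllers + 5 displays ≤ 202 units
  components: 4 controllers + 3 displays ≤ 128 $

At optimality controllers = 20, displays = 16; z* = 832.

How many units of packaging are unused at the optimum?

22

packaging used = 5·20 + 5·16 = 180; slack = 202 − 180 = 22.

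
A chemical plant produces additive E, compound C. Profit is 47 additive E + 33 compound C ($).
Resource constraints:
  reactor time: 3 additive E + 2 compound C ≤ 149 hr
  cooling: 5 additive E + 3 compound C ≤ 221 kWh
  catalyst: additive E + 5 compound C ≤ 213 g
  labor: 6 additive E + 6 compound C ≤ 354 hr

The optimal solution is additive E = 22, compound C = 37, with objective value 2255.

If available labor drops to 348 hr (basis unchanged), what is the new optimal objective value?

At the optimum: reactor time uses 140 of 149 (slack = 9); cooling uses 221 of 221 (binding); catalyst uses 207 of 213 (slack = 6); labor uses 354 of 354 (binding).
Slack constraints have shadow price 0 (complementary slackness).
Dual feasibility on the basic columns requires 5·y_cooling + 6·y_labor = 47, 3·y_cooling + 6·y_labor = 33.
→ y_cooling = 7 and y_labor = 2.
Δz = y_labor·Δb = 2 × (-6) = -12, so new z* = 2255 − 12 = 2243.

2243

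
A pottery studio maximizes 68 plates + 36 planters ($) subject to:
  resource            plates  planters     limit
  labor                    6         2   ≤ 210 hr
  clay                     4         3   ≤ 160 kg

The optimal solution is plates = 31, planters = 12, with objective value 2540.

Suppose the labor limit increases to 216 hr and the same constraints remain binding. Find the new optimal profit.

Check each constraint at x*: labor 210/210 (tight); clay 160/160 (tight).
From A_Bᵀ y = c: 6·y_labor + 4·y_clay = 68; 2·y_labor + 3·y_clay = 36.
→ y_labor = 6 and y_clay = 8.
Δz = y_labor·Δb = 6 × (6) = 36, so new z* = 2540 + 36 = 2576.

2576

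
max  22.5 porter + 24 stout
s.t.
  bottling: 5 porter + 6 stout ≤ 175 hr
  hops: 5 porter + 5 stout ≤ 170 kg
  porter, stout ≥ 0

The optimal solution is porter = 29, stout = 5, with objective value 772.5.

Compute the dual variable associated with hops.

Both bottling and hops are binding at x*.
From A_Bᵀ y = c: 5·y_bottling + 5·y_hops = 22.5; 6·y_bottling + 5·y_hops = 24.
This yields shadow prices y_bottling = 1.5, y_hops = 3.
Shadow price of hops = 3.

3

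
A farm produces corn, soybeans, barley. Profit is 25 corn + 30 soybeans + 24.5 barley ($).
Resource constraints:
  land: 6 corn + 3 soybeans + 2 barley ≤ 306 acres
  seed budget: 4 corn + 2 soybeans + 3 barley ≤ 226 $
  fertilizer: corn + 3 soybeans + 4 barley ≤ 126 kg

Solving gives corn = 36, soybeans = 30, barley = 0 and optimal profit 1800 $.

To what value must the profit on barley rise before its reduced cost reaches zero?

34

At the optimum: land uses 306 of 306 (binding); seed budget uses 204 of 226 (slack = 22); fertilizer uses 126 of 126 (binding).
Since seed budget is not tight, its dual is 0.
The binding rows give the dual system: 6·y_land + 1·y_fertilizer = 25 and 3·y_land + 3·y_fertilizer = 30.
This yields shadow prices y_land = 3, y_fertilizer = 7.
barley enters the basis when its profit ≥ yᵀa₃ = 3·2 + 7·4 = 34.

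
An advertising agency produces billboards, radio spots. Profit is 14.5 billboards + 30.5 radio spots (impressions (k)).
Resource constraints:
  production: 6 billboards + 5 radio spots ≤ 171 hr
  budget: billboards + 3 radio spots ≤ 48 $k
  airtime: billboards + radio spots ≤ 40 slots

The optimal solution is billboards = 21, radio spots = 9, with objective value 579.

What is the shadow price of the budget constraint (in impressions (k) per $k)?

8.5

Binding: production and budget. Non-binding: airtime (10 unused).
Slack constraints have shadow price 0 (complementary slackness).
Dual feasibility on the basic columns requires 6·y_production + 1·y_budget = 14.5, 5·y_production + 3·y_budget = 30.5.
→ y_production = 1 and y_budget = 8.5.
Shadow price of budget = 8.5.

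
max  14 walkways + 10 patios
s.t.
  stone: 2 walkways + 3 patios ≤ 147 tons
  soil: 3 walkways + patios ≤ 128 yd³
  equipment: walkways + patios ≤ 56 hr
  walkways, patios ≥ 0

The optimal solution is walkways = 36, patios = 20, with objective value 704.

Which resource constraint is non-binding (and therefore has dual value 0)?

stone: 132/147 (slack 15)
soil: 128/128 (binding)
equipment: 56/56 (binding)
By complementary slackness, a constraint with positive slack has shadow price 0 → stone.

stone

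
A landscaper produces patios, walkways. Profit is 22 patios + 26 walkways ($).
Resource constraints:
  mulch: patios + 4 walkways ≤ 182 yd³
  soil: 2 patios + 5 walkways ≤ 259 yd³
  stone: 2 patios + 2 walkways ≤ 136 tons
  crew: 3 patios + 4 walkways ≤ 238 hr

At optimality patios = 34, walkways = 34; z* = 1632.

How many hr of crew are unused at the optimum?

crew used = 3·34 + 4·34 = 238; slack = 238 − 238 = 0.

0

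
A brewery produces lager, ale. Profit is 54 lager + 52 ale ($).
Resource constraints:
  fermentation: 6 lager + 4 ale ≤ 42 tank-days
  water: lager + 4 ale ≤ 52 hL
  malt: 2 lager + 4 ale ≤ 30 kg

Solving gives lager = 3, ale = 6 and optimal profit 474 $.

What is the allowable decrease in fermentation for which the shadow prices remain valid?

12

Binding constraints: fermentation, malt. The basis is B = [[6,4],[2,4]] with det 16.
Per unit decrease in fermentation, x* moves by d = (-0.25, 0.125).
The basis stays optimal until lager reaches 0; allowable decrease = 12 tank-days.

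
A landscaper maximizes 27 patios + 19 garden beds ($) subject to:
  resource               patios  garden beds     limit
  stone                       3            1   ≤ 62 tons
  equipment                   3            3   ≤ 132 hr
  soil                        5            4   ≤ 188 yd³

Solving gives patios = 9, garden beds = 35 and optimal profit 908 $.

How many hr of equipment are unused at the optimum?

0

equipment used = 3·9 + 3·35 = 132; slack = 132 − 132 = 0.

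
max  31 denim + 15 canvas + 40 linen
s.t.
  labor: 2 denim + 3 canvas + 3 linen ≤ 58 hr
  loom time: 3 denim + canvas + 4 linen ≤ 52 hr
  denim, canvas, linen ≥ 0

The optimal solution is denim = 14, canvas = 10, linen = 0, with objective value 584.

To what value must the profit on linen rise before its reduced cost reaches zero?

Check each constraint at x*: labor 58/58 (tight); loom time 52/52 (tight).
The binding rows give the dual system: 2·y_labor + 3·y_loom time = 31 and 3·y_labor + 1·y_loom time = 15.
This yields shadow prices y_labor = 2, y_loom time = 9.
linen enters the basis when its profit ≥ yᵀa₃ = 2·3 + 9·4 = 42.

42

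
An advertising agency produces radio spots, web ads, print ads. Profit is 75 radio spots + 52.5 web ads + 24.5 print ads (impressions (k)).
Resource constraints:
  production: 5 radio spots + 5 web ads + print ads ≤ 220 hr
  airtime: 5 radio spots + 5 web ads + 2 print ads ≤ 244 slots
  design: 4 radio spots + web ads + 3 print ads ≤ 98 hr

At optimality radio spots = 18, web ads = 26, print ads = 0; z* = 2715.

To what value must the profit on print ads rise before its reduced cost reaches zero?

Check each constraint at x*: production 220/220 (tight); airtime 220/244 (slack 24); design 98/98 (tight).
Slack constraints have shadow price 0 (complementary slackness).
Dual feasibility on the basic columns requires 5·y_production + 4·y_design = 75, 5·y_production + 1·y_design = 52.5.
→ y_production = 9 and y_design = 7.5.
print ads enters the basis when its profit ≥ yᵀa₃ = 9·1 + 7.5·3 = 31.5.

31.5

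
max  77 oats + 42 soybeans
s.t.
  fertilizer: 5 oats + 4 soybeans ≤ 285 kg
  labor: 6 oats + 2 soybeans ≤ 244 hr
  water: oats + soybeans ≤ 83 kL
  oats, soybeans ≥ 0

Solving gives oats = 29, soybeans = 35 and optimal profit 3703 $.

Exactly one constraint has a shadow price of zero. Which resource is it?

water

fertilizer: 285/285 (binding)
labor: 244/244 (binding)
water: 64/83 (slack 19)
By complementary slackness, a constraint with positive slack has shadow price 0 → water.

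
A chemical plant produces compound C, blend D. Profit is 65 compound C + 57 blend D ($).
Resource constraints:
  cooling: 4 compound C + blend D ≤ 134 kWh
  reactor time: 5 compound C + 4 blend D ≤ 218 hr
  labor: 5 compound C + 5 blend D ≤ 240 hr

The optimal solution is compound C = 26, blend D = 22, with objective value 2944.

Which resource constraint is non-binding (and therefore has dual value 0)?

cooling

cooling: 126/134 (slack 8)
reactor time: 218/218 (binding)
labor: 240/240 (binding)
By complementary slackness, a constraint with positive slack has shadow price 0 → cooling.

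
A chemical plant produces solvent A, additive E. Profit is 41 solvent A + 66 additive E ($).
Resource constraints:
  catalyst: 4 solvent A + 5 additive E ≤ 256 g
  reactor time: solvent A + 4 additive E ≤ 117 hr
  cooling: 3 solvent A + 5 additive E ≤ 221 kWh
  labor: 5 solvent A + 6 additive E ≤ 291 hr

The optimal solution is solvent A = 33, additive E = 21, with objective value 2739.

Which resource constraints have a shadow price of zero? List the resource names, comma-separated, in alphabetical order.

catalyst, cooling

catalyst: 237/256 (slack 19)
reactor time: 117/117 (binding)
cooling: 204/221 (slack 17)
labor: 291/291 (binding)
By complementary slackness, a constraint with positive slack has shadow price 0 → catalyst, cooling.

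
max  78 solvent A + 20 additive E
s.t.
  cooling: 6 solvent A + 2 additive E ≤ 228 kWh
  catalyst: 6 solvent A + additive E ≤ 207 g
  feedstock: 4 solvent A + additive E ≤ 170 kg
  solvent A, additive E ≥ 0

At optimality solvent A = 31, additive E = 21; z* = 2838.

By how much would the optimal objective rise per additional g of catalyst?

Binding: cooling and catalyst. Non-binding: feedstock (25 unused).
Since feedstock is not tight, its dual is 0.
Dual feasibility on the basic columns requires 6·y_cooling + 6·y_catalyst = 78, 2·y_cooling + 1·y_catalyst = 20.
This yields shadow prices y_cooling = 7, y_catalyst = 6.
Shadow price of catalyst = 6.

6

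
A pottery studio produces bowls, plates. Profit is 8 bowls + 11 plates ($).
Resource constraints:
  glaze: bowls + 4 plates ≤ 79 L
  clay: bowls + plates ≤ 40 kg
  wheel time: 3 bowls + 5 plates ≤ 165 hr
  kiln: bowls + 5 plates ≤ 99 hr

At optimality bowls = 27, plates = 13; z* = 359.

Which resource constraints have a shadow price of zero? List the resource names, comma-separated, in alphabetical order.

glaze: 79/79 (binding)
clay: 40/40 (binding)
wheel time: 146/165 (slack 19)
kiln: 92/99 (slack 7)
By complementary slackness, a constraint with positive slack has shadow price 0 → kiln, wheel time.

kiln, wheel time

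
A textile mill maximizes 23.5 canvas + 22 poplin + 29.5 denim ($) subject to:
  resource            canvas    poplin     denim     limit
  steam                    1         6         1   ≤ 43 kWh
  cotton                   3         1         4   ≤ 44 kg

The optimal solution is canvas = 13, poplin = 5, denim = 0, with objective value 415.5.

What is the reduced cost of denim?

At the optimum: steam uses 43 of 43 (binding); cotton uses 44 of 44 (binding).
The binding rows give the dual system: 1·y_steam + 3·y_cotton = 23.5 and 6·y_steam + 1·y_cotton = 22.
This yields shadow prices y_steam = 2.5, y_cotton = 7.
Reduced cost of denim: c₃ − yᵀa₃ = 29.5 − (2.5·1 + 7·4) = 29.5 − 30.5 = -1.

-1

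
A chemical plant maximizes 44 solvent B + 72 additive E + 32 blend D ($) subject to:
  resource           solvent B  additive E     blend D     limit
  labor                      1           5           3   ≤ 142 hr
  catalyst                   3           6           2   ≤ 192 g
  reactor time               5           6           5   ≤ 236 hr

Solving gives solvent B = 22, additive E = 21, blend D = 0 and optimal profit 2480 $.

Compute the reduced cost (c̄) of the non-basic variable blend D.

-4

Binding: catalyst and reactor time. Non-binding: labor (15 unused).
Since labor is not tight, its dual is 0.
The binding rows give the dual system: 3·y_catalyst + 5·y_reactor time = 44 and 6·y_catalyst + 6·y_reactor time = 72.
→ y_catalyst = 8 and y_reactor time = 4.
Reduced cost of blend D: c₃ − yᵀa₃ = 32 − (8·2 + 4·5) = 32 − 36 = -4.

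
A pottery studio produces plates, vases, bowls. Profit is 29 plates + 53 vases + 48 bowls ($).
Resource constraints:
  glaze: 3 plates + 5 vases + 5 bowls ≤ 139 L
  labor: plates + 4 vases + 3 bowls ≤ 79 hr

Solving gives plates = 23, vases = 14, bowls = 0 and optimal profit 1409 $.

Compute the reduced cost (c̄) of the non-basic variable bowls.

Both glaze and labor are binding at x*.
The binding rows give the dual system: 3·y_glaze + 1·y_labor = 29 and 5·y_glaze + 4·y_labor = 53.
This yields shadow prices y_glaze = 9, y_labor = 2.
Reduced cost of bowls: c₃ − yᵀa₃ = 48 − (9·5 + 2·3) = 48 − 51 = -3.

-3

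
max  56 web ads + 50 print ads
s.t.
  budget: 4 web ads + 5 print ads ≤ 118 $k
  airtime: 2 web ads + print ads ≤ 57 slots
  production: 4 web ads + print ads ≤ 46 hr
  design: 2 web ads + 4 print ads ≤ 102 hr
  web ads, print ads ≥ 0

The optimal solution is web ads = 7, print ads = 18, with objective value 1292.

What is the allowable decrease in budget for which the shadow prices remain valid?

72

Binding constraints: budget, production. The basis is B = [[4,5],[4,1]] with det -16.
Per unit decrease in budget, x* moves by d = (0.0625, -0.25).
The basis stays optimal until print ads reaches 0; allowable decrease = 72 $k.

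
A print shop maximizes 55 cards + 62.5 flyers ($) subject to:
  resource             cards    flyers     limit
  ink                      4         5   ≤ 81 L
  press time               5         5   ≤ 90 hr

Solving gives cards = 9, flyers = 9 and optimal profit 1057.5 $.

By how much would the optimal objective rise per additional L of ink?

7.5

Both ink and press time are binding at x*.
Dual feasibility on the basic columns requires 4·y_ink + 5·y_press time = 55, 5·y_ink + 5·y_press time = 62.5.
Solving: y_ink = 7.5, y_press time = 5.
Shadow price of ink = 7.5.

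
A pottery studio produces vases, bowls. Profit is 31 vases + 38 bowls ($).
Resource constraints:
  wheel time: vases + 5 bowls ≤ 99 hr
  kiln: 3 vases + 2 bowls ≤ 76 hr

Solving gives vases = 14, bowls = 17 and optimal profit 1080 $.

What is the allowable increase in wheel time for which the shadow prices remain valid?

91

Binding constraints: wheel time, kiln. The basis is B = [[1,5],[3,2]] with det -13.
Per unit increase in wheel time, x* moves by d = (-0.1538, 0.2308).
The basis stays optimal until vases reaches 0; allowable increase = 91 hr.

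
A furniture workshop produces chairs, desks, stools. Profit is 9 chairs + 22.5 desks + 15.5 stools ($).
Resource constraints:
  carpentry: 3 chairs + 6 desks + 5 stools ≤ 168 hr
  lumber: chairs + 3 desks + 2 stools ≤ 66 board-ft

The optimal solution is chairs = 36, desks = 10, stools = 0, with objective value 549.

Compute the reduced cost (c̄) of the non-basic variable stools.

Both carpentry and lumber are binding at x*.
The binding rows give the dual system: 3·y_carpentry + 1·y_lumber = 9 and 6·y_carpentry + 3·y_lumber = 22.5.
This yields shadow prices y_carpentry = 1.5, y_lumber = 4.5.
Reduced cost of stools: c₃ − yᵀa₃ = 15.5 − (1.5·5 + 4.5·2) = 15.5 − 16.5 = -1.

-1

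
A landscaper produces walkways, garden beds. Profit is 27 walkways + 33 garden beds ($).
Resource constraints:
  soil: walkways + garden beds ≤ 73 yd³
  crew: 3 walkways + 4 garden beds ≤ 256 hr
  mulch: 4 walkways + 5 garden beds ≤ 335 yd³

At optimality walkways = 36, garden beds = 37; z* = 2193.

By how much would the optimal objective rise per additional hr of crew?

At the optimum: soil uses 73 of 73 (binding); crew uses 256 of 256 (binding); mulch uses 329 of 335 (slack = 6).
Slack constraints have shadow price 0 (complementary slackness).
The binding rows give the dual system: 1·y_soil + 3·y_crew = 27 and 1·y_soil + 4·y_crew = 33.
This yields shadow prices y_soil = 9, y_crew = 6.
Shadow price of crew = 6.

6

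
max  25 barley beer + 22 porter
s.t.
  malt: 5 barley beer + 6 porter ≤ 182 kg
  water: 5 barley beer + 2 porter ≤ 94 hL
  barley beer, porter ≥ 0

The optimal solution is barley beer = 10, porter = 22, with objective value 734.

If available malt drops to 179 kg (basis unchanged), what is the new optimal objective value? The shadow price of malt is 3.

725

Δb = -3, so new z* = 734 + (3)·(-3) = 734 − 9 = 725.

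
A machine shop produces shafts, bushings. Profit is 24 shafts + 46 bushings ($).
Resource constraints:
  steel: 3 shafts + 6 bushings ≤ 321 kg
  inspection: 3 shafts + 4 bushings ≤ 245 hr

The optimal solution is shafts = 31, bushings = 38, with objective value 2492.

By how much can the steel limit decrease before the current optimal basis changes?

Binding constraints: steel, inspection. The basis is B = [[3,6],[3,4]] with det -6.
Per unit decrease in steel, x* moves by d = (0.6667, -0.5).
The basis stays optimal until bushings reaches 0; allowable decrease = 76 kg.

76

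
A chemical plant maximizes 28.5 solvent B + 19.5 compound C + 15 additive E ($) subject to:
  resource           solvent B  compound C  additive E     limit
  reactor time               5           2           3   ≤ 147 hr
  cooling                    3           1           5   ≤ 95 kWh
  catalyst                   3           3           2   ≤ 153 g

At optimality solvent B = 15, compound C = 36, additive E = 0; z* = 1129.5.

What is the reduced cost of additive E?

-3

At the optimum: reactor time uses 147 of 147 (binding); cooling uses 81 of 95 (slack = 14); catalyst uses 153 of 153 (binding).
Since cooling is not tight, its dual is 0.
The binding rows give the dual system: 5·y_reactor time + 3·y_catalyst = 28.5 and 2·y_reactor time + 3·y_catalyst = 19.5.
Solving: y_reactor time = 3, y_catalyst = 4.5.
Reduced cost of additive E: c₃ − yᵀa₃ = 15 − (3·3 + 4.5·2) = 15 − 18 = -3.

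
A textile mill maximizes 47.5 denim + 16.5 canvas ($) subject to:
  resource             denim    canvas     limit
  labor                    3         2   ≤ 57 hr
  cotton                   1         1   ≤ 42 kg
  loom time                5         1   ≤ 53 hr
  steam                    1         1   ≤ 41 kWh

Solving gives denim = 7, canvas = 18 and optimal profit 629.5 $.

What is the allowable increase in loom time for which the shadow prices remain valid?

Binding constraints: labor, loom time. The basis is B = [[3,2],[5,1]] with det -7.
Per unit increase in loom time, x* moves by d = (0.2857, -0.4286).
The basis stays optimal until canvas reaches 0; allowable increase = 42 hr.

42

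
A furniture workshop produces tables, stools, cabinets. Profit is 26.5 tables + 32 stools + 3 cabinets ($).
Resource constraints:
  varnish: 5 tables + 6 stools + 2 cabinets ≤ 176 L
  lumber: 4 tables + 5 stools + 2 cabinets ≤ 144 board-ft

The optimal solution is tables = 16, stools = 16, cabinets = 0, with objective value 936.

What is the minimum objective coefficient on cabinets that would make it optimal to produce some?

Both varnish and lumber are binding at x*.
Dual feasibility on the basic columns requires 5·y_varnish + 4·y_lumber = 26.5, 6·y_varnish + 5·y_lumber = 32.
Solving: y_varnish = 4.5, y_lumber = 1.
cabinets enters the basis when its profit ≥ yᵀa₃ = 4.5·2 + 1·2 = 11.

11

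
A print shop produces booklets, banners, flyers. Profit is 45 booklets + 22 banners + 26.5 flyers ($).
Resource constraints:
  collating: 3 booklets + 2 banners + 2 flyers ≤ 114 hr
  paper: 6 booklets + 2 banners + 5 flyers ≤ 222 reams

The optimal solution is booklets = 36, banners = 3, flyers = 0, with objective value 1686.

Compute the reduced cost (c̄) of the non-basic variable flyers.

At the optimum: collating uses 114 of 114 (binding); paper uses 222 of 222 (binding).
Dual feasibility on the basic columns requires 3·y_collating + 6·y_paper = 45, 2·y_collating + 2·y_paper = 22.
This yields shadow prices y_collating = 7, y_paper = 4.
Reduced cost of flyers: c₃ − yᵀa₃ = 26.5 − (7·2 + 4·5) = 26.5 − 34 = -7.5.

-7.5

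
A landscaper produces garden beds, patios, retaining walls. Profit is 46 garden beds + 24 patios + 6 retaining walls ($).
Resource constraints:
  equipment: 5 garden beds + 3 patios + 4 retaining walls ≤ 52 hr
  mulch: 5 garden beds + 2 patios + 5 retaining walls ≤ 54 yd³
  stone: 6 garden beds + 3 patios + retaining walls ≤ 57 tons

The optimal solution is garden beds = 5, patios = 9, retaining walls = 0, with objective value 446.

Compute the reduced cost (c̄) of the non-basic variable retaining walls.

Binding: equipment and stone. Non-binding: mulch (11 unused).
Slack constraints have shadow price 0 (complementary slackness).
The binding rows give the dual system: 5·y_equipment + 6·y_stone = 46 and 3·y_equipment + 3·y_stone = 24.
This yields shadow prices y_equipment = 2, y_stone = 6.
Reduced cost of retaining walls: c₃ − yᵀa₃ = 6 − (2·4 + 6·1) = 6 − 14 = -8.

-8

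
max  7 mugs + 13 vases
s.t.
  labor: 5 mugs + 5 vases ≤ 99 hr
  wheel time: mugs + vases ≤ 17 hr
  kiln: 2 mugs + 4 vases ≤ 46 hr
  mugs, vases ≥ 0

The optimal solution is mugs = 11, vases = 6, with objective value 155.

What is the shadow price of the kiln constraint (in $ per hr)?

At the optimum: labor uses 85 of 99 (slack = 14); wheel time uses 17 of 17 (binding); kiln uses 46 of 46 (binding).
Slack constraints have shadow price 0 (complementary slackness).
Dual feasibility on the basic columns requires 1·y_wheel time + 2·y_kiln = 7, 1·y_wheel time + 4·y_kiln = 13.
→ y_wheel time = 1 and y_kiln = 3.
Shadow price of kiln = 3.

3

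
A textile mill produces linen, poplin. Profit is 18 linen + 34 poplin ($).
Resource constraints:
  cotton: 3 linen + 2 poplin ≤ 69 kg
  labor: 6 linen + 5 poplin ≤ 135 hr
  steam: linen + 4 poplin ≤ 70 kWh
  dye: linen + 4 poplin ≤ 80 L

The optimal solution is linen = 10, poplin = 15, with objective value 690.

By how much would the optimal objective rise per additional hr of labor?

2

Check each constraint at x*: cotton 60/69 (slack 9); labor 135/135 (tight); steam 70/70 (tight); dye 70/80 (slack 10).
Slack constraints have shadow price 0 (complementary slackness).
From A_Bᵀ y = c: 6·y_labor + 1·y_steam = 18; 5·y_labor + 4·y_steam = 34.
Solving: y_labor = 2, y_steam = 6.
Shadow price of labor = 2.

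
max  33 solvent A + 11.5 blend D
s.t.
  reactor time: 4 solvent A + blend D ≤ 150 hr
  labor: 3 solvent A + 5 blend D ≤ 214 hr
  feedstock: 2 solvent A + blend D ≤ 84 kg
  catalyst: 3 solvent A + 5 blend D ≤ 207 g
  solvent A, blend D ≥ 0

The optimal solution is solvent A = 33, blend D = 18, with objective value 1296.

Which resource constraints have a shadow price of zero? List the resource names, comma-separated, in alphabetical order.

catalyst, labor

reactor time: 150/150 (binding)
labor: 189/214 (slack 25)
feedstock: 84/84 (binding)
catalyst: 189/207 (slack 18)
By complementary slackness, a constraint with positive slack has shadow price 0 → catalyst, labor.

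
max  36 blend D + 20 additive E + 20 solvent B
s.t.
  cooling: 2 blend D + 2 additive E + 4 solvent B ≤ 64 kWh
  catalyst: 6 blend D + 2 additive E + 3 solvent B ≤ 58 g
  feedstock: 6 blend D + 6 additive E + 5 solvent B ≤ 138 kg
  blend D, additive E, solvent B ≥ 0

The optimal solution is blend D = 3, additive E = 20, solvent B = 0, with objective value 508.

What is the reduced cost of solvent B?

-2

Binding: catalyst and feedstock. Non-binding: cooling (18 unused).
By complementary slackness, y = 0 for the non-binding constraint.
From A_Bᵀ y = c: 6·y_catalyst + 6·y_feedstock = 36; 2·y_catalyst + 6·y_feedstock = 20.
This yields shadow prices y_catalyst = 4, y_feedstock = 2.
Reduced cost of solvent B: c₃ − yᵀa₃ = 20 − (4·3 + 2·5) = 20 − 22 = -2.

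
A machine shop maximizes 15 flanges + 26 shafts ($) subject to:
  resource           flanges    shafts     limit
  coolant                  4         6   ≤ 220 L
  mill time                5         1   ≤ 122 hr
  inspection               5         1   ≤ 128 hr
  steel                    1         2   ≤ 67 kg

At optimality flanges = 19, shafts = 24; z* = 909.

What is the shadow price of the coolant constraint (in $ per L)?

Binding: coolant and steel. Non-binding: mill time (3 unused), inspection (9 unused).
By complementary slackness, y = 0 for the non-binding constraints.
The binding rows give the dual system: 4·y_coolant + 1·y_steel = 15 and 6·y_coolant + 2·y_steel = 26.
This yields shadow prices y_coolant = 2, y_steel = 7.
Shadow price of coolant = 2.

2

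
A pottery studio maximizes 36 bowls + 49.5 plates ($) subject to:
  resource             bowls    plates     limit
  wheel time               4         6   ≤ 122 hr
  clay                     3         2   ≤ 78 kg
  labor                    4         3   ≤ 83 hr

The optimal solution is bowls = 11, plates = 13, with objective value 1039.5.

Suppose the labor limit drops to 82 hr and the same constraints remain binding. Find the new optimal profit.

Binding: wheel time and labor. Non-binding: clay (19 unused).
Slack constraints have shadow price 0 (complementary slackness).
Dual feasibility on the basic columns requires 4·y_wheel time + 4·y_labor = 36, 6·y_wheel time + 3·y_labor = 49.5.
Solving: y_wheel time = 7.5, y_labor = 1.5.
Δz = y_labor·Δb = 1.5 × (-1) = -1.5, so new z* = 1039.5 − 1.5 = 1038.

1038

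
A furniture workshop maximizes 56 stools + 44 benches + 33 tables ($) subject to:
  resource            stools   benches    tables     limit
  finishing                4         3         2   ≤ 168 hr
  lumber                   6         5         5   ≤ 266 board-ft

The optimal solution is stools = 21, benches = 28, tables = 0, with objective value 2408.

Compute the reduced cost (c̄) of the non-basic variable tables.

Check each constraint at x*: finishing 168/168 (tight); lumber 266/266 (tight).
Dual feasibility on the basic columns requires 4·y_finishing + 6·y_lumber = 56, 3·y_finishing + 5·y_lumber = 44.
Solving: y_finishing = 8, y_lumber = 4.
Reduced cost of tables: c₃ − yᵀa₃ = 33 − (8·2 + 4·5) = 33 − 36 = -3.

-3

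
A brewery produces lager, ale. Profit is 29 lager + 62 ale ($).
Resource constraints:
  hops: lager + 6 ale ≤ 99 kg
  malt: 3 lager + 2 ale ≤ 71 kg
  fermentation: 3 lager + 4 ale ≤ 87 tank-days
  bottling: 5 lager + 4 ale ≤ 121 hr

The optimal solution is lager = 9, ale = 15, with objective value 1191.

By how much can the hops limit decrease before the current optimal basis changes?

28

Binding constraints: hops, fermentation. The basis is B = [[1,6],[3,4]] with det -14.
Per unit decrease in hops, x* moves by d = (0.2857, -0.2143).
The basis stays optimal until bottling becomes binding; allowable decrease = 28 kg.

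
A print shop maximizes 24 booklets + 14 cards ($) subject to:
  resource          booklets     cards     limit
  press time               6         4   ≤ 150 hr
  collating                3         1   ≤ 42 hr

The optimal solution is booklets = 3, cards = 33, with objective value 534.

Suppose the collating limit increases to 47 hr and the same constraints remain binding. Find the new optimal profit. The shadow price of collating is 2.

544

Δb = 5, so new z* = 534 + (2)·(5) = 534 + 10 = 544.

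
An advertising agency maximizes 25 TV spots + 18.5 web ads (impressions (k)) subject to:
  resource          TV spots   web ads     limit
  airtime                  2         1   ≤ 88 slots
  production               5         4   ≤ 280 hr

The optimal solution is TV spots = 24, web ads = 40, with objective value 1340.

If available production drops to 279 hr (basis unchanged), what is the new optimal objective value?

Both airtime and production are binding at x*.
The binding rows give the dual system: 2·y_airtime + 5·y_production = 25 and 1·y_airtime + 4·y_production = 18.5.
This yields shadow prices y_airtime = 2.5, y_production = 4.
Δz = y_production·Δb = 4 × (-1) = -4, so new z* = 1340 − 4 = 1336.

1336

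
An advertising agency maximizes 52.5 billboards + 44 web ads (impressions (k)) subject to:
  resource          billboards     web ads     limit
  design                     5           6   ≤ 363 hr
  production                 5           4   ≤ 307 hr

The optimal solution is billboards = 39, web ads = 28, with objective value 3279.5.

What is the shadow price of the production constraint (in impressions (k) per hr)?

9.5

Both design and production are binding at x*.
The binding rows give the dual system: 5·y_design + 5·y_production = 52.5 and 6·y_design + 4·y_production = 44.
Solving: y_design = 1, y_production = 9.5.
Shadow price of production = 9.5.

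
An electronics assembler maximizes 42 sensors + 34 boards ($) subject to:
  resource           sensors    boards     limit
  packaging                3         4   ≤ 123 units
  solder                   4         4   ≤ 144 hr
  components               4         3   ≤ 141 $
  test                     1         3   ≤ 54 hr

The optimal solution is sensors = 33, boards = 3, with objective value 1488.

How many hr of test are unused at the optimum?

test used = 1·33 + 3·3 = 42; slack = 54 − 42 = 12.

12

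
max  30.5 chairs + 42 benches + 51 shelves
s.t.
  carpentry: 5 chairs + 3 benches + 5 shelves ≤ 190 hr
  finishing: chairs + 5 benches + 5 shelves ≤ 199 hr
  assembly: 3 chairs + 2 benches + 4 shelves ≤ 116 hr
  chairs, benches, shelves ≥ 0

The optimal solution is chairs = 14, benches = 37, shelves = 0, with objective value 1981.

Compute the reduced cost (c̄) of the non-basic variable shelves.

-8

Binding: finishing and assembly. Non-binding: carpentry (9 unused).
By complementary slackness, y = 0 for the non-binding constraint.
Dual feasibility on the basic columns requires 1·y_finishing + 3·y_assembly = 30.5, 5·y_finishing + 2·y_assembly = 42.
This yields shadow prices y_finishing = 5, y_assembly = 8.5.
Reduced cost of shelves: c₃ − yᵀa₃ = 51 − (5·5 + 8.5·4) = 51 − 59 = -8.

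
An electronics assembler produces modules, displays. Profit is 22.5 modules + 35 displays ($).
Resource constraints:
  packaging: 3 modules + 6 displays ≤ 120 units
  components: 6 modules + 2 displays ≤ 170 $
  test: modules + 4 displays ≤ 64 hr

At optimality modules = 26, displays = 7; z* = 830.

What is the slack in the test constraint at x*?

10

test used = 1·26 + 4·7 = 54; slack = 64 − 54 = 10.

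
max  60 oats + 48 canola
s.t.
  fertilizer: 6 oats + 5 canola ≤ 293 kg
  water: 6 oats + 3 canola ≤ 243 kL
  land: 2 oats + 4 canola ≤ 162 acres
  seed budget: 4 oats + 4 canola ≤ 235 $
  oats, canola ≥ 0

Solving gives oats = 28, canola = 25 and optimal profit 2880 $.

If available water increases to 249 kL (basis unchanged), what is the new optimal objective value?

2886

At the optimum: fertilizer uses 293 of 293 (binding); water uses 243 of 243 (binding); land uses 156 of 162 (slack = 6); seed budget uses 212 of 235 (slack = 23).
Slack constraints have shadow price 0 (complementary slackness).
The binding rows give the dual system: 6·y_fertilizer + 6·y_water = 60 and 5·y_fertilizer + 3·y_water = 48.
Solving: y_fertilizer = 9, y_water = 1.
Δz = y_water·Δb = 1 × (6) = 6, so new z* = 2880 + 6 = 2886.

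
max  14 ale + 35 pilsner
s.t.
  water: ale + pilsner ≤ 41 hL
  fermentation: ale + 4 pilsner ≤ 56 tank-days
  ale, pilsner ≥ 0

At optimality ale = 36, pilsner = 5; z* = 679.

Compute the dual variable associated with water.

7

Both water and fermentation are binding at x*.
Dual feasibility on the basic columns requires 1·y_water + 1·y_fermentation = 14, 1·y_water + 4·y_fermentation = 35.
Solving: y_water = 7, y_fermentation = 7.
Shadow price of water = 7.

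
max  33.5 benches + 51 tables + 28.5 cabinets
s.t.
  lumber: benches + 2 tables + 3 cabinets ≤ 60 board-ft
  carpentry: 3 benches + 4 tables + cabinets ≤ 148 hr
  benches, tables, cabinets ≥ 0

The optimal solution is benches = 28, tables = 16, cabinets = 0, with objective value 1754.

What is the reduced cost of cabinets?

-8

Check each constraint at x*: lumber 60/60 (tight); carpentry 148/148 (tight).
From A_Bᵀ y = c: 1·y_lumber + 3·y_carpentry = 33.5; 2·y_lumber + 4·y_carpentry = 51.
→ y_lumber = 9.5 and y_carpentry = 8.
Reduced cost of cabinets: c₃ − yᵀa₃ = 28.5 − (9.5·3 + 8·1) = 28.5 − 36.5 = -8.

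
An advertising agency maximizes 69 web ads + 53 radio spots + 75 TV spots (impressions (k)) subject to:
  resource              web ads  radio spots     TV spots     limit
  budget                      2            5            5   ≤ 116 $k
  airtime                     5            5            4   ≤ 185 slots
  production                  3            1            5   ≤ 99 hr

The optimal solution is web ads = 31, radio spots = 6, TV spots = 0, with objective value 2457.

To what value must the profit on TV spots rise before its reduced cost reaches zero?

76

Binding: airtime and production. Non-binding: budget (24 unused).
By complementary slackness, y = 0 for the non-binding constraint.
Dual feasibility on the basic columns requires 5·y_airtime + 3·y_production = 69, 5·y_airtime + 1·y_production = 53.
Solving: y_airtime = 9, y_production = 8.
TV spots enters the basis when its profit ≥ yᵀa₃ = 9·4 + 8·5 = 76.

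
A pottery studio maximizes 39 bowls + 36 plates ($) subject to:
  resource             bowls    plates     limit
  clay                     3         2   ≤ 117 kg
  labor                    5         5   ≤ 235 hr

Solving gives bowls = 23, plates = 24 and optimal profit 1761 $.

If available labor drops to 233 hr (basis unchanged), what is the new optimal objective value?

Both clay and labor are binding at x*.
From A_Bᵀ y = c: 3·y_clay + 5·y_labor = 39; 2·y_clay + 5·y_labor = 36.
This yields shadow prices y_clay = 3, y_labor = 6.
Δz = y_labor·Δb = 6 × (-2) = -12, so new z* = 1761 − 12 = 1749.

1749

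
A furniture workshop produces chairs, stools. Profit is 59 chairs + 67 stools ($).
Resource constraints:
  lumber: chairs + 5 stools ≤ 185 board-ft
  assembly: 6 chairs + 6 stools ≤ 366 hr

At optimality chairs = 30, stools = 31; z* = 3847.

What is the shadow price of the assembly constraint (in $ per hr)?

9.5

Both lumber and assembly are binding at x*.
Dual feasibility on the basic columns requires 1·y_lumber + 6·y_assembly = 59, 5·y_lumber + 6·y_assembly = 67.
This yields shadow prices y_lumber = 2, y_assembly = 9.5.
Shadow price of assembly = 9.5.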